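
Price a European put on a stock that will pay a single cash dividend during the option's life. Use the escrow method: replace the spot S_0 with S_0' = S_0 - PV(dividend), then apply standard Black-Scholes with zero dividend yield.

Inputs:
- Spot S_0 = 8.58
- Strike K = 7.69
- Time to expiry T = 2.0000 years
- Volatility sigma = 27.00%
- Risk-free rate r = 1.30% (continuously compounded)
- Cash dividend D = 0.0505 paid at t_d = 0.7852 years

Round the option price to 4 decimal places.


PV(D) = D * exp(-r * t_d) = 0.0505 * 0.98984432 = 0.04998714
S_0' = S_0 - PV(D) = 8.5800 - 0.04998714 = 8.53001286
d1 = (ln(S_0'/K) + (r + sigma^2/2)*T) / (sigma*sqrt(T)) = 0.53051363
d2 = d1 - sigma*sqrt(T) = 0.14867597
exp(-rT) = 0.97433509
N(-d1) = 0.29787793; N(-d2) = 0.44090466
P = K * exp(-rT) * N(-d2) - S_0' * N(-d1) = 7.6900 * 0.97433509 * 0.44090466 - 8.53001286 * 0.29787793 = 0.7626

Answer: Price = 0.7626


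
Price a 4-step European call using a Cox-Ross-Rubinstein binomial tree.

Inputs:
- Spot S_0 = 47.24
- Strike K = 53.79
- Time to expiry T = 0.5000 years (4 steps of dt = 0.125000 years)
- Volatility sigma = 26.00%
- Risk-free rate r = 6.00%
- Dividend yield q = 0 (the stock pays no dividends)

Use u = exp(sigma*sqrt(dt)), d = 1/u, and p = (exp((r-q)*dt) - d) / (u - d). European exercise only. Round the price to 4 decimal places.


dt = T/N = 0.125000
u = exp(sigma*sqrt(dt)) = 1.096281; d = 1/u = 0.912175
p = (exp((r-q)*dt) - d) / (u - d) = 0.517926
Discount per step: exp(-r*dt) = 0.992528
Stock lattice S(k, i) with i counting down-moves:
  k=0: S(0,0) = 47.2400
  k=1: S(1,0) = 51.7883; S(1,1) = 43.0911
  k=2: S(2,0) = 56.7746; S(2,1) = 47.2400; S(2,2) = 39.3066
  k=3: S(3,0) = 62.2409; S(3,1) = 51.7883; S(3,2) = 43.0911; S(3,3) = 35.8545
  k=4: S(4,0) = 68.2336; S(4,1) = 56.7746; S(4,2) = 47.2400; S(4,3) = 39.3066; S(4,4) = 32.7056
Terminal payoffs V(N, i) = max(S_T - K, 0):
  V(4,0) = 14.443559; V(4,1) = 2.984584; V(4,2) = 0.000000; V(4,3) = 0.000000; V(4,4) = 0.000000
Backward induction: V(k, i) = exp(-r*dt) * [p * V(k+1, i) + (1-p) * V(k+1, i+1)].
  V(3,0) = exp(-r*dt) * [p*14.443559 + (1-p)*2.984584] = 8.852834
  V(3,1) = exp(-r*dt) * [p*2.984584 + (1-p)*0.000000] = 1.534242
  V(3,2) = exp(-r*dt) * [p*0.000000 + (1-p)*0.000000] = 0.000000
  V(3,3) = exp(-r*dt) * [p*0.000000 + (1-p)*0.000000] = 0.000000
  V(2,0) = exp(-r*dt) * [p*8.852834 + (1-p)*1.534242] = 5.284942
  V(2,1) = exp(-r*dt) * [p*1.534242 + (1-p)*0.000000] = 0.788686
  V(2,2) = exp(-r*dt) * [p*0.000000 + (1-p)*0.000000] = 0.000000
  V(1,0) = exp(-r*dt) * [p*5.284942 + (1-p)*0.788686] = 3.094119
  V(1,1) = exp(-r*dt) * [p*0.788686 + (1-p)*0.000000] = 0.405428
  V(0,0) = exp(-r*dt) * [p*3.094119 + (1-p)*0.405428] = 1.784536

Answer: Price = V(0,0) = 1.7845


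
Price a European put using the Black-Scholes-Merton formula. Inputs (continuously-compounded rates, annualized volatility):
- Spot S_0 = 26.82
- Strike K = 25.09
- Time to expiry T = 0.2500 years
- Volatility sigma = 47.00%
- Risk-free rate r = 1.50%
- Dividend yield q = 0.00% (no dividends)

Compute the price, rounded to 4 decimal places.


Answer: Price = 1.6189

Derivation:
d1 = (ln(S/K) + (r - q + 0.5*sigma^2) * T) / (sigma * sqrt(T)) = 0.41719582
d2 = d1 - sigma * sqrt(T) = 0.18219582
exp(-rT) = 0.99625702; exp(-qT) = 1.00000000
P = K * exp(-rT) * N(-d2) - S_0 * exp(-qT) * N(-d1)
N(-d1) = 0.33826759; N(-d2) = 0.42771453
P = 25.0900 * 0.99625702 * 0.42771453 - 26.8200 * 1.00000000 * 0.33826759 = 1.6189


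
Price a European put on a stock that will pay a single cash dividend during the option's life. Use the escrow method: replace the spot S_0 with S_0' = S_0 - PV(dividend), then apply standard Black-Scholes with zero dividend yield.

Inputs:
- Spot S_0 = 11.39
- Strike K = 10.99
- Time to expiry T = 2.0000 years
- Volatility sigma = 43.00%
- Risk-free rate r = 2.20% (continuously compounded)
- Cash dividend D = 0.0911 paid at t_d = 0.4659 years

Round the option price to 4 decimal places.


Answer: Price = 2.2323

Derivation:
PV(D) = D * exp(-r * t_d) = 0.0911 * 0.98980255 = 0.09017101
S_0' = S_0 - PV(D) = 11.3900 - 0.09017101 = 11.29982899
d1 = (ln(S_0'/K) + (r + sigma^2/2)*T) / (sigma*sqrt(T)) = 0.42212930
d2 = d1 - sigma*sqrt(T) = -0.18598253
exp(-rT) = 0.95695396
N(-d1) = 0.33646532; N(-d2) = 0.57377077
P = K * exp(-rT) * N(-d2) - S_0' * N(-d1) = 10.9900 * 0.95695396 * 0.57377077 - 11.29982899 * 0.33646532 = 2.2323


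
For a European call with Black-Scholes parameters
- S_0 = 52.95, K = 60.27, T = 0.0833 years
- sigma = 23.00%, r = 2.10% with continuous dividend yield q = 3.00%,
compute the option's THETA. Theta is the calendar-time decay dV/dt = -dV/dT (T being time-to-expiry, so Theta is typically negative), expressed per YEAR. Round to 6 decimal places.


d1 = -1.9287278079; d2 = -1.9951098085
phi(d1) = 0.0621046750; exp(-qT) = 0.9975041199; exp(-rT) = 0.9982522291
Theta = -S*exp(-qT)*phi(d1)*sigma/(2*sqrt(T)) - r*K*exp(-rT)*N(d2) + q*S*exp(-qT)*N(d1)
N(d1) = 0.0268823311; N(d2) = 0.0230154524; sqrt(T) = 0.2886173938
Term 1 = -52.9500 * 0.9975041199 * 0.0621046750 * 0.2300 / (2 * 0.2886173938) = -1.3070141687
Term 2 = -0.0210 * 60.2700 * 0.9982522291 * 0.0230154524 = -0.0290790551
Term 3 = 0.0300 * 52.9500 * 0.9975041199 * 0.0268823311 = 0.0425960024
Theta = -1.3070141687 + (-0.0290790551) + (0.0425960024) = -1.293497

Answer: Theta = -1.293497


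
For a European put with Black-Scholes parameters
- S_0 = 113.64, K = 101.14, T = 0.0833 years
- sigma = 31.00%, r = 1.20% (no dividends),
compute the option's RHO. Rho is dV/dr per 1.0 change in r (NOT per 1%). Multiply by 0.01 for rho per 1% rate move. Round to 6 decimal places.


Answer: Rho = -0.860550

Derivation:
d1 = 1.3583339156; d2 = 1.2688625235
phi(d1) = 0.1585834943; exp(-qT) = 1.0000000000; exp(-rT) = 0.9990008994
N(-d2) = 0.1022450504
Rho = -K*T*exp(-rT)*N(-d2) = -101.1400 * 0.0833 * 0.9990008994 * 0.1022450504 = -0.860550


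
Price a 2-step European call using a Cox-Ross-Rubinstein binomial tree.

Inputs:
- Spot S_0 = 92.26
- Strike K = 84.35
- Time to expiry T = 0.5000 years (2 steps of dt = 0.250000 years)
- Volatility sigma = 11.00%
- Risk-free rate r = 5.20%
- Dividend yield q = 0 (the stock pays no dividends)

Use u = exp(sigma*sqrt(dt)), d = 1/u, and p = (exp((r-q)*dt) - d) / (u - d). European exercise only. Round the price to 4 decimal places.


dt = T/N = 0.250000
u = exp(sigma*sqrt(dt)) = 1.056541; d = 1/u = 0.946485
p = (exp((r-q)*dt) - d) / (u - d) = 0.605147
Discount per step: exp(-r*dt) = 0.987084
Stock lattice S(k, i) with i counting down-moves:
  k=0: S(0,0) = 92.2600
  k=1: S(1,0) = 97.4764; S(1,1) = 87.3227
  k=2: S(2,0) = 102.9878; S(2,1) = 92.2600; S(2,2) = 82.6497
Terminal payoffs V(N, i) = max(S_T - K, 0):
  V(2,0) = 18.637815; V(2,1) = 7.910000; V(2,2) = 0.000000
Backward induction: V(k, i) = exp(-r*dt) * [p * V(k+1, i) + (1-p) * V(k+1, i+1)].
  V(1,0) = exp(-r*dt) * [p*18.637815 + (1-p)*7.910000] = 14.215890
  V(1,1) = exp(-r*dt) * [p*7.910000 + (1-p)*0.000000] = 4.724887
  V(0,0) = exp(-r*dt) * [p*14.215890 + (1-p)*4.724887] = 10.333130

Answer: Price = V(0,0) = 10.3331


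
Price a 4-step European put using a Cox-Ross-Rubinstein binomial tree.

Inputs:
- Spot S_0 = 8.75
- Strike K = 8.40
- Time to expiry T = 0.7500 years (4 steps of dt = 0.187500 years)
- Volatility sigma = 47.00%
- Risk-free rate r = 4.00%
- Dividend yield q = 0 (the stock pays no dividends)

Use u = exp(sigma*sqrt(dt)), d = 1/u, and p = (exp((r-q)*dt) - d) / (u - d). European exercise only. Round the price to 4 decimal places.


Answer: Price = V(0,0) = 1.0579

Derivation:
dt = T/N = 0.187500
u = exp(sigma*sqrt(dt)) = 1.225705; d = 1/u = 0.815857
p = (exp((r-q)*dt) - d) / (u - d) = 0.467664
Discount per step: exp(-r*dt) = 0.992528
Stock lattice S(k, i) with i counting down-moves:
  k=0: S(0,0) = 8.7500
  k=1: S(1,0) = 10.7249; S(1,1) = 7.1388
  k=2: S(2,0) = 13.1456; S(2,1) = 8.7500; S(2,2) = 5.8242
  k=3: S(3,0) = 16.1126; S(3,1) = 10.7249; S(3,2) = 7.1388; S(3,3) = 4.7517
  k=4: S(4,0) = 19.7493; S(4,1) = 13.1456; S(4,2) = 8.7500; S(4,3) = 5.8242; S(4,4) = 3.8767
Terminal payoffs V(N, i) = max(K - S_T, 0):
  V(4,0) = 0.000000; V(4,1) = 0.000000; V(4,2) = 0.000000; V(4,3) = 2.575799; V(4,4) = 4.523279
Backward induction: V(k, i) = exp(-r*dt) * [p * V(k+1, i) + (1-p) * V(k+1, i+1)].
  V(3,0) = exp(-r*dt) * [p*0.000000 + (1-p)*0.000000] = 0.000000
  V(3,1) = exp(-r*dt) * [p*0.000000 + (1-p)*0.000000] = 0.000000
  V(3,2) = exp(-r*dt) * [p*0.000000 + (1-p)*2.575799] = 1.360945
  V(3,3) = exp(-r*dt) * [p*2.575799 + (1-p)*4.523279] = 3.585520
  V(2,0) = exp(-r*dt) * [p*0.000000 + (1-p)*0.000000] = 0.000000
  V(2,1) = exp(-r*dt) * [p*0.000000 + (1-p)*1.360945] = 0.719066
  V(2,2) = exp(-r*dt) * [p*1.360945 + (1-p)*3.585520] = 2.526148
  V(1,0) = exp(-r*dt) * [p*0.000000 + (1-p)*0.719066] = 0.379925
  V(1,1) = exp(-r*dt) * [p*0.719066 + (1-p)*2.526148] = 1.668480
  V(0,0) = exp(-r*dt) * [p*0.379925 + (1-p)*1.668480] = 1.057905


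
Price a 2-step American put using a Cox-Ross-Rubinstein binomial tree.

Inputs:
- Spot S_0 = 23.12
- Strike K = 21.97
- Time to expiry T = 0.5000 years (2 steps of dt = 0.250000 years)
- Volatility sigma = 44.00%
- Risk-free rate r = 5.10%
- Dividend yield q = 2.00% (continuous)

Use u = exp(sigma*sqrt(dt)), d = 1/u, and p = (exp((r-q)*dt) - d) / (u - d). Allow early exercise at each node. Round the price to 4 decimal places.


dt = T/N = 0.250000
u = exp(sigma*sqrt(dt)) = 1.246077; d = 1/u = 0.802519
p = (exp((r-q)*dt) - d) / (u - d) = 0.462761
Discount per step: exp(-r*dt) = 0.987331
Stock lattice S(k, i) with i counting down-moves:
  k=0: S(0,0) = 23.1200
  k=1: S(1,0) = 28.8093; S(1,1) = 18.5542
  k=2: S(2,0) = 35.8986; S(2,1) = 23.1200; S(2,2) = 14.8901
Terminal payoffs V(N, i) = max(K - S_T, 0):
  V(2,0) = 0.000000; V(2,1) = 0.000000; V(2,2) = 7.079878
Backward induction: V(k, i) = exp(-r*dt) * [p * V(k+1, i) + (1-p) * V(k+1, i+1)]; then take max(V_cont, immediate exercise) for American.
  V(1,0) = exp(-r*dt) * [p*0.000000 + (1-p)*0.000000] = 0.000000; exercise = 0.000000; V(1,0) = max -> 0.000000
  V(1,1) = exp(-r*dt) * [p*0.000000 + (1-p)*7.079878] = 3.755399; exercise = 3.415765; V(1,1) = max -> 3.755399
  V(0,0) = exp(-r*dt) * [p*0.000000 + (1-p)*3.755399] = 1.991986; exercise = 0.000000; V(0,0) = max -> 1.991986

Answer: Price = V(0,0) = 1.9920


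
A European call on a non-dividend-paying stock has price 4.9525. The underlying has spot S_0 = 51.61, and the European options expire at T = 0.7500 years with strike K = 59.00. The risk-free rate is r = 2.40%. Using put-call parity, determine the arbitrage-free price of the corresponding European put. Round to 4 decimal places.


Put-call parity: C - P = S_0 * exp(-qT) - K * exp(-rT).
S_0 * exp(-qT) = 51.6100 * 1.00000000 = 51.61000000
K * exp(-rT) = 59.0000 * 0.98216103 = 57.94750091
P = C - S*exp(-qT) + K*exp(-rT)
P = 4.9525 - 51.61000000 + 57.94750091 = 11.2900

Answer: Put price = 11.2900


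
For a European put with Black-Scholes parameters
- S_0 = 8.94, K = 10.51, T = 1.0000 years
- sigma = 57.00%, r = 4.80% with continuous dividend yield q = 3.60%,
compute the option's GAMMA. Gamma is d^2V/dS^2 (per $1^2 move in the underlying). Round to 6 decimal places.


d1 = 0.0222077268; d2 = -0.5477922732
phi(d1) = 0.3988439167; exp(-qT) = 0.9646402935; exp(-rT) = 0.9531337871
Gamma = exp(-qT) * phi(d1) / (S * sigma * sqrt(T)) = 0.9646402935 * 0.3988439167 / (8.9400 * 0.5700 * 1.0000000000) = 0.075502

Answer: Gamma = 0.075502


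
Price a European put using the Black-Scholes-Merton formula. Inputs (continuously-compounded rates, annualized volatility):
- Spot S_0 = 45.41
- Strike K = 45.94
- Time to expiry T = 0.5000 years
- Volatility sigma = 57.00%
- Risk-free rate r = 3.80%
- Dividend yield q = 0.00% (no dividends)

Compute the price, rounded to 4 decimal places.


d1 = (ln(S/K) + (r - q + 0.5*sigma^2) * T) / (sigma * sqrt(T)) = 0.21987584
d2 = d1 - sigma * sqrt(T) = -0.18317502
exp(-rT) = 0.98117936; exp(-qT) = 1.00000000
P = K * exp(-rT) * N(-d2) - S_0 * exp(-qT) * N(-d1)
N(-d1) = 0.41298393; N(-d2) = 0.57266965
P = 45.9400 * 0.98117936 * 0.57266965 - 45.4100 * 1.00000000 * 0.41298393 = 7.0597

Answer: Price = 7.0597


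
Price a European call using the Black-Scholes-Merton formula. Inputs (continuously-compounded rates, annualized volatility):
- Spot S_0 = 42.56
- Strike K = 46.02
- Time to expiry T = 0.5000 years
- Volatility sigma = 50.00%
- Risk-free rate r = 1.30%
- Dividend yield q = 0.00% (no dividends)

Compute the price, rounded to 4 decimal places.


d1 = (ln(S/K) + (r - q + 0.5*sigma^2) * T) / (sigma * sqrt(T)) = -0.02591190
d2 = d1 - sigma * sqrt(T) = -0.37946529
exp(-rT) = 0.99352108; exp(-qT) = 1.00000000
C = S_0 * exp(-qT) * N(d1) - K * exp(-rT) * N(d2)
N(d1) = 0.48966380; N(d2) = 0.35217119
C = 42.5600 * 1.00000000 * 0.48966380 - 46.0200 * 0.99352108 * 0.35217119 = 4.7382

Answer: Price = 4.7382


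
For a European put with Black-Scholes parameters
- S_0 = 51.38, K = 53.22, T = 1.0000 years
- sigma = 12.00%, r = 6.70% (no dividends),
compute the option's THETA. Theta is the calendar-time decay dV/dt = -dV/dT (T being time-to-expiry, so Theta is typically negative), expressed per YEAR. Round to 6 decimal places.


Answer: Theta = 0.229804

Derivation:
d1 = 0.3251227178; d2 = 0.2051227178
phi(d1) = 0.3784047368; exp(-qT) = 1.0000000000; exp(-rT) = 0.9351952013
Theta = -S*exp(-qT)*phi(d1)*sigma/(2*sqrt(T)) + r*K*exp(-rT)*N(-d2) - q*S*exp(-qT)*N(-d1)
N(-d1) = 0.3725440979; N(-d2) = 0.4187381238; sqrt(T) = 1.0000000000
Term 1 = -51.3800 * 1.0000000000 * 0.3784047368 * 0.1200 / (2 * 1.0000000000) = -1.1665461226
Term 2 = 0.0670 * 53.2200 * 0.9351952013 * 0.4187381238 = 1.3963505018
Term 3 = 0 (no dividend yield, q = 0)
Theta = -1.1665461226 + (1.3963505018) + (0.0000000000) = 0.229804


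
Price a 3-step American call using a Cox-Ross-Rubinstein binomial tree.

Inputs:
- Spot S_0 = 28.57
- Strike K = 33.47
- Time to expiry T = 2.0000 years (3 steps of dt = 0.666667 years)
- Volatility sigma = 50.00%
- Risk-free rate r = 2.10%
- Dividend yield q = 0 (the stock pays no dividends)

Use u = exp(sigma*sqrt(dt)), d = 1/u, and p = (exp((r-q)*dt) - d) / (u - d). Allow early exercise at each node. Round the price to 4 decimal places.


dt = T/N = 0.666667
u = exp(sigma*sqrt(dt)) = 1.504181; d = 1/u = 0.664814
p = (exp((r-q)*dt) - d) / (u - d) = 0.416129
Discount per step: exp(-r*dt) = 0.986098
Stock lattice S(k, i) with i counting down-moves:
  k=0: S(0,0) = 28.5700
  k=1: S(1,0) = 42.9744; S(1,1) = 18.9937
  k=2: S(2,0) = 64.6413; S(2,1) = 28.5700; S(2,2) = 12.6273
  k=3: S(3,0) = 97.2322; S(3,1) = 42.9744; S(3,2) = 18.9937; S(3,3) = 8.3948
Terminal payoffs V(N, i) = max(S_T - K, 0):
  V(3,0) = 63.762215; V(3,1) = 9.504439; V(3,2) = 0.000000; V(3,3) = 0.000000
Backward induction: V(k, i) = exp(-r*dt) * [p * V(k+1, i) + (1-p) * V(k+1, i+1)]; then take max(V_cont, immediate exercise) for American.
  V(2,0) = exp(-r*dt) * [p*63.762215 + (1-p)*9.504439] = 31.636633; exercise = 31.171318; V(2,0) = max -> 31.636633
  V(2,1) = exp(-r*dt) * [p*9.504439 + (1-p)*0.000000] = 3.900085; exercise = 0.000000; V(2,1) = max -> 3.900085
  V(2,2) = exp(-r*dt) * [p*0.000000 + (1-p)*0.000000] = 0.000000; exercise = 0.000000; V(2,2) = max -> 0.000000
  V(1,0) = exp(-r*dt) * [p*31.636633 + (1-p)*3.900085] = 15.227378; exercise = 9.504439; V(1,0) = max -> 15.227378
  V(1,1) = exp(-r*dt) * [p*3.900085 + (1-p)*0.000000] = 1.600375; exercise = 0.000000; V(1,1) = max -> 1.600375
  V(0,0) = exp(-r*dt) * [p*15.227378 + (1-p)*1.600375] = 7.169879; exercise = 0.000000; V(0,0) = max -> 7.169879

Answer: Price = V(0,0) = 7.1699


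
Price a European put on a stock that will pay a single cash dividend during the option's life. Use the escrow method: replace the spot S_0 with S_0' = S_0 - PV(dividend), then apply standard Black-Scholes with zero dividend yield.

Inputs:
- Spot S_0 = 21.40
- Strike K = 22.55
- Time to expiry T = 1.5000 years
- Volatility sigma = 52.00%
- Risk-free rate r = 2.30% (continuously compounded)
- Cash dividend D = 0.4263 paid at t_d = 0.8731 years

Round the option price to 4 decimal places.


Answer: Price = 5.7531

Derivation:
PV(D) = D * exp(-r * t_d) = 0.4263 * 0.98011899 = 0.41782472
S_0' = S_0 - PV(D) = 21.4000 - 0.41782472 = 20.98217528
d1 = (ln(S_0'/K) + (r + sigma^2/2)*T) / (sigma*sqrt(T)) = 0.25945469
d2 = d1 - sigma*sqrt(T) = -0.37741265
exp(-rT) = 0.96608834
N(-d1) = 0.39764222; N(-d2) = 0.64706651
P = K * exp(-rT) * N(-d2) - S_0' * N(-d1) = 22.5500 * 0.96608834 * 0.64706651 - 20.98217528 * 0.39764222 = 5.7531


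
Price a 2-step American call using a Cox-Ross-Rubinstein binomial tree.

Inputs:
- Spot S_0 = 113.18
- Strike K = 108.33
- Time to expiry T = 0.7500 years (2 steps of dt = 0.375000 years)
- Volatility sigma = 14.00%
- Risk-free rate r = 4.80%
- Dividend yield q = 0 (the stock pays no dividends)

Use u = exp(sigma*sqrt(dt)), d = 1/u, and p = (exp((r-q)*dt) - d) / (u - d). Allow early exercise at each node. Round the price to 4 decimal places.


dt = T/N = 0.375000
u = exp(sigma*sqrt(dt)) = 1.089514; d = 1/u = 0.917840
p = (exp((r-q)*dt) - d) / (u - d) = 0.584379
Discount per step: exp(-r*dt) = 0.982161
Stock lattice S(k, i) with i counting down-moves:
  k=0: S(0,0) = 113.1800
  k=1: S(1,0) = 123.3112; S(1,1) = 103.8811
  k=2: S(2,0) = 134.3494; S(2,1) = 113.1800; S(2,2) = 95.3463
Terminal payoffs V(N, i) = max(S_T - K, 0):
  V(2,0) = 26.019384; V(2,1) = 4.850000; V(2,2) = 0.000000
Backward induction: V(k, i) = exp(-r*dt) * [p * V(k+1, i) + (1-p) * V(k+1, i+1)]; then take max(V_cont, immediate exercise) for American.
  V(1,0) = exp(-r*dt) * [p*26.019384 + (1-p)*4.850000] = 16.913741; exercise = 14.981246; V(1,0) = max -> 16.913741
  V(1,1) = exp(-r*dt) * [p*4.850000 + (1-p)*0.000000] = 2.783679; exercise = 0.000000; V(1,1) = max -> 2.783679
  V(0,0) = exp(-r*dt) * [p*16.913741 + (1-p)*2.783679] = 10.844031; exercise = 4.850000; V(0,0) = max -> 10.844031

Answer: Price = V(0,0) = 10.8440


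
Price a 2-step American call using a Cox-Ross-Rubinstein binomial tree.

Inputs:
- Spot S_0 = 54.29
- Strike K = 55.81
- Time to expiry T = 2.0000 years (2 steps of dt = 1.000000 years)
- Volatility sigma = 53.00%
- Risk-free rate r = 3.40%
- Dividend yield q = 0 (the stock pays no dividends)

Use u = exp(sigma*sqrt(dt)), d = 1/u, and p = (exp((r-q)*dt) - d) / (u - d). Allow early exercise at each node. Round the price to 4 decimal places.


Answer: Price = V(0,0) = 15.2072

Derivation:
dt = T/N = 1.000000
u = exp(sigma*sqrt(dt)) = 1.698932; d = 1/u = 0.588605
p = (exp((r-q)*dt) - d) / (u - d) = 0.401665
Discount per step: exp(-r*dt) = 0.966572
Stock lattice S(k, i) with i counting down-moves:
  k=0: S(0,0) = 54.2900
  k=1: S(1,0) = 92.2350; S(1,1) = 31.9554
  k=2: S(2,0) = 156.7011; S(2,1) = 54.2900; S(2,2) = 18.8091
Terminal payoffs V(N, i) = max(S_T - K, 0):
  V(2,0) = 100.891081; V(2,1) = 0.000000; V(2,2) = 0.000000
Backward induction: V(k, i) = exp(-r*dt) * [p * V(k+1, i) + (1-p) * V(k+1, i+1)]; then take max(V_cont, immediate exercise) for American.
  V(1,0) = exp(-r*dt) * [p*100.891081 + (1-p)*0.000000] = 39.169746; exercise = 36.425035; V(1,0) = max -> 39.169746
  V(1,1) = exp(-r*dt) * [p*0.000000 + (1-p)*0.000000] = 0.000000; exercise = 0.000000; V(1,1) = max -> 0.000000
  V(0,0) = exp(-r*dt) * [p*39.169746 + (1-p)*0.000000] = 15.207182; exercise = 0.000000; V(0,0) = max -> 15.207182


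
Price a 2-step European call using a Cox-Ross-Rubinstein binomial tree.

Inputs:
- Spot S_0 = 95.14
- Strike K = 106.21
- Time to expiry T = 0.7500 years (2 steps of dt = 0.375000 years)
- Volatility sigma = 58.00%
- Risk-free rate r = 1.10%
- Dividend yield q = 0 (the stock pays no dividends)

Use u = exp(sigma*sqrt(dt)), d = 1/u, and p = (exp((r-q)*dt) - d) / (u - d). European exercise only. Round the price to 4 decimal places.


Answer: Price = V(0,0) = 15.1280

Derivation:
dt = T/N = 0.375000
u = exp(sigma*sqrt(dt)) = 1.426432; d = 1/u = 0.701050
p = (exp((r-q)*dt) - d) / (u - d) = 0.417826
Discount per step: exp(-r*dt) = 0.995883
Stock lattice S(k, i) with i counting down-moves:
  k=0: S(0,0) = 95.1400
  k=1: S(1,0) = 135.7107; S(1,1) = 66.6979
  k=2: S(2,0) = 193.5821; S(2,1) = 95.1400; S(2,2) = 46.7586
Terminal payoffs V(N, i) = max(S_T - K, 0):
  V(2,0) = 87.372062; V(2,1) = 0.000000; V(2,2) = 0.000000
Backward induction: V(k, i) = exp(-r*dt) * [p * V(k+1, i) + (1-p) * V(k+1, i+1)].
  V(1,0) = exp(-r*dt) * [p*87.372062 + (1-p)*0.000000] = 36.356060
  V(1,1) = exp(-r*dt) * [p*0.000000 + (1-p)*0.000000] = 0.000000
  V(0,0) = exp(-r*dt) * [p*36.356060 + (1-p)*0.000000] = 15.127984


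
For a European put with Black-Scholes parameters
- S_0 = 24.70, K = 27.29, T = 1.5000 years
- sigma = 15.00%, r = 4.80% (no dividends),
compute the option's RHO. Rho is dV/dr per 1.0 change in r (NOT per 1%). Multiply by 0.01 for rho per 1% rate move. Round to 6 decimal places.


d1 = -0.0590168687; d2 = -0.2427285994
phi(d1) = 0.3982481289; exp(-qT) = 1.0000000000; exp(-rT) = 0.9305308958
N(-d2) = 0.5958921746
Rho = -K*T*exp(-rT)*N(-d2) = -27.2900 * 1.5000 * 0.9305308958 * 0.5958921746 = -22.698297

Answer: Rho = -22.698297


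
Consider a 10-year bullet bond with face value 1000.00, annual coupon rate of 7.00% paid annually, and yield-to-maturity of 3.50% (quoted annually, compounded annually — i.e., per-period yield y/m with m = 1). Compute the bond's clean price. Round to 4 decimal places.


Answer: Price = 1291.0812

Derivation:
Coupon per period c = face * coupon_rate / m = 70.000000
Periods per year m = 1; per-period yield y/m = 0.035000
Number of cashflows N = 10
Cashflows (t years, CF_t, discount factor 1/(1+y/m)^(m*t), PV):
  t = 1.0000: CF_t = 70.000000, DF = 0.966184, PV = 67.632850
  t = 2.0000: CF_t = 70.000000, DF = 0.933511, PV = 65.345749
  t = 3.0000: CF_t = 70.000000, DF = 0.901943, PV = 63.135989
  t = 4.0000: CF_t = 70.000000, DF = 0.871442, PV = 61.000956
  t = 5.0000: CF_t = 70.000000, DF = 0.841973, PV = 58.938122
  t = 6.0000: CF_t = 70.000000, DF = 0.813501, PV = 56.945045
  t = 7.0000: CF_t = 70.000000, DF = 0.785991, PV = 55.019367
  t = 8.0000: CF_t = 70.000000, DF = 0.759412, PV = 53.158809
  t = 9.0000: CF_t = 70.000000, DF = 0.733731, PV = 51.361168
  t = 10.0000: CF_t = 1070.000000, DF = 0.708919, PV = 758.543131
Price P = sum_t PV_t = 1291.081186


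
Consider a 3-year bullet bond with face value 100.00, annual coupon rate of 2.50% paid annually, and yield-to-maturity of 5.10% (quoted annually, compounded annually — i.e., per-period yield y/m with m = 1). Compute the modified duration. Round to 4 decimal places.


Coupon per period c = face * coupon_rate / m = 2.500000
Periods per year m = 1; per-period yield y/m = 0.051000
Number of cashflows N = 3
Cashflows (t years, CF_t, discount factor 1/(1+y/m)^(m*t), PV):
  t = 1.0000: CF_t = 2.500000, DF = 0.951475, PV = 2.378687
  t = 2.0000: CF_t = 2.500000, DF = 0.905304, PV = 2.263261
  t = 3.0000: CF_t = 102.500000, DF = 0.861374, PV = 88.290854
Price P = sum_t PV_t = 92.932802
First compute Macaulay numerator sum_t t * PV_t:
  t * PV_t at t = 1.0000: 2.378687
  t * PV_t at t = 2.0000: 4.526521
  t * PV_t at t = 3.0000: 264.872562
Macaulay duration D = 271.777770 / 92.932802 = 2.924455
Modified duration = D / (1 + y/m) = 2.924455 / (1 + 0.051000) = 2.782545

Answer: Modified duration = 2.7825


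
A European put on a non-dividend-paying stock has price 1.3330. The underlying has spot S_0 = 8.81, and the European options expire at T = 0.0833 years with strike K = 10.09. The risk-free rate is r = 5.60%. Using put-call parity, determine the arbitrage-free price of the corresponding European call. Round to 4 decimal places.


Answer: Call price = 0.1000

Derivation:
Put-call parity: C - P = S_0 * exp(-qT) - K * exp(-rT).
S_0 * exp(-qT) = 8.8100 * 1.00000000 = 8.81000000
K * exp(-rT) = 10.0900 * 0.99534606 = 10.04304178
C = P + S*exp(-qT) - K*exp(-rT)
C = 1.3330 + 8.81000000 - 10.04304178 = 0.1000


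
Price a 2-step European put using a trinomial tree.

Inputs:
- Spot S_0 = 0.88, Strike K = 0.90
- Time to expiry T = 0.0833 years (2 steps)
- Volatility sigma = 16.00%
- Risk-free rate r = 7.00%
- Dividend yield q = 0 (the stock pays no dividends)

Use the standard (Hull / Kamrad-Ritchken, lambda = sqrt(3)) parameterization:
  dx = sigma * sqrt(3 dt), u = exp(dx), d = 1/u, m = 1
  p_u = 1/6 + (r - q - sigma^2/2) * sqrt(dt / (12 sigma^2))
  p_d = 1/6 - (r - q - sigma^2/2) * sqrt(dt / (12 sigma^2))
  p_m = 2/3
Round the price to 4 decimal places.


Answer: Price = V(0,0) = 0.0255

Derivation:
dt = T/N = 0.041650; dx = sigma*sqrt(3*dt) = 0.056557
u = exp(dx) = 1.058187; d = 1/u = 0.945012
p_u = 0.187728, p_m = 0.666667, p_d = 0.145605
Discount per step: exp(-r*dt) = 0.997089
Stock lattice S(k, j) with j the centered position index:
  k=0: S(0,+0) = 0.8800
  k=1: S(1,-1) = 0.8316; S(1,+0) = 0.8800; S(1,+1) = 0.9312
  k=2: S(2,-2) = 0.7859; S(2,-1) = 0.8316; S(2,+0) = 0.8800; S(2,+1) = 0.9312; S(2,+2) = 0.9854
Terminal payoffs V(N, j) = max(K - S_T, 0):
  V(2,-2) = 0.114117; V(2,-1) = 0.068389; V(2,+0) = 0.020000; V(2,+1) = 0.000000; V(2,+2) = 0.000000
Backward induction: V(k, j) = exp(-r*dt) * [p_u * V(k+1, j+1) + p_m * V(k+1, j) + p_d * V(k+1, j-1)]
  V(1,-1) = exp(-r*dt) * [p_u*0.020000 + p_m*0.068389 + p_d*0.114117] = 0.065771
  V(1,+0) = exp(-r*dt) * [p_u*0.000000 + p_m*0.020000 + p_d*0.068389] = 0.023223
  V(1,+1) = exp(-r*dt) * [p_u*0.000000 + p_m*0.000000 + p_d*0.020000] = 0.002904
  V(0,+0) = exp(-r*dt) * [p_u*0.002904 + p_m*0.023223 + p_d*0.065771] = 0.025529


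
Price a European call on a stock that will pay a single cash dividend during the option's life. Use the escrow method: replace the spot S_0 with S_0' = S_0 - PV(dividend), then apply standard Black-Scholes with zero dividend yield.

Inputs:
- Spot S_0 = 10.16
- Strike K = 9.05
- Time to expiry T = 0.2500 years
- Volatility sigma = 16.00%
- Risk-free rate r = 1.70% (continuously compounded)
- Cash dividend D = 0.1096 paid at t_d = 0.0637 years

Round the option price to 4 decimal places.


PV(D) = D * exp(-r * t_d) = 0.1096 * 0.99891769 = 0.10948138
S_0' = S_0 - PV(D) = 10.1600 - 0.10948138 = 10.05051862
d1 = (ln(S_0'/K) + (r + sigma^2/2)*T) / (sigma*sqrt(T)) = 1.40386850
d2 = d1 - sigma*sqrt(T) = 1.32386850
exp(-rT) = 0.99575902
N(d1) = 0.91982099; N(d2) = 0.90722664
C = S_0' * N(d1) - K * exp(-rT) * N(d2) = 10.05051862 * 0.91982099 - 9.0500 * 0.99575902 * 0.90722664 = 1.0691

Answer: Price = 1.0691


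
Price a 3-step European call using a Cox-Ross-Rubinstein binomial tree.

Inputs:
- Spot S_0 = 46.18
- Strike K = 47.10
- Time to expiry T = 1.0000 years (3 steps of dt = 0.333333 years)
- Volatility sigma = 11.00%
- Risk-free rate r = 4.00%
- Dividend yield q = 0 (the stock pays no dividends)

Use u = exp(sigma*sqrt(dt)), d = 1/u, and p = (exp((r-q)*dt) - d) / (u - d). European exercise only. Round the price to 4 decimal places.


Answer: Price = V(0,0) = 2.5956

Derivation:
dt = T/N = 0.333333
u = exp(sigma*sqrt(dt)) = 1.065569; d = 1/u = 0.938466
p = (exp((r-q)*dt) - d) / (u - d) = 0.589733
Discount per step: exp(-r*dt) = 0.986755
Stock lattice S(k, i) with i counting down-moves:
  k=0: S(0,0) = 46.1800
  k=1: S(1,0) = 49.2080; S(1,1) = 43.3384
  k=2: S(2,0) = 52.4345; S(2,1) = 46.1800; S(2,2) = 40.6716
  k=3: S(3,0) = 55.8725; S(3,1) = 49.2080; S(3,2) = 43.3384; S(3,3) = 38.1689
Terminal payoffs V(N, i) = max(S_T - K, 0):
  V(3,0) = 8.772505; V(3,1) = 2.107957; V(3,2) = 0.000000; V(3,3) = 0.000000
Backward induction: V(k, i) = exp(-r*dt) * [p * V(k+1, i) + (1-p) * V(k+1, i+1)].
  V(2,0) = exp(-r*dt) * [p*8.772505 + (1-p)*2.107957] = 5.958284
  V(2,1) = exp(-r*dt) * [p*2.107957 + (1-p)*0.000000] = 1.226666
  V(2,2) = exp(-r*dt) * [p*0.000000 + (1-p)*0.000000] = 0.000000
  V(1,0) = exp(-r*dt) * [p*5.958284 + (1-p)*1.226666] = 3.963852
  V(1,1) = exp(-r*dt) * [p*1.226666 + (1-p)*0.000000] = 0.713824
  V(0,0) = exp(-r*dt) * [p*3.963852 + (1-p)*0.713824] = 2.595632


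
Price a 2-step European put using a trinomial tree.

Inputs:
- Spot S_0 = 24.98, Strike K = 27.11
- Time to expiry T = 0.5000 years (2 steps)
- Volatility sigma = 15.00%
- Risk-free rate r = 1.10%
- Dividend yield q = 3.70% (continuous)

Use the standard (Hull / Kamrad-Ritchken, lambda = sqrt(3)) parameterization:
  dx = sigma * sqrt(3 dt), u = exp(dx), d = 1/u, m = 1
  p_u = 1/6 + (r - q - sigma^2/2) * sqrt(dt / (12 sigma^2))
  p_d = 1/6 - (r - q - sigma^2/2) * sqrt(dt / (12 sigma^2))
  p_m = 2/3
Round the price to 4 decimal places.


dt = T/N = 0.250000; dx = sigma*sqrt(3*dt) = 0.129904
u = exp(dx) = 1.138719; d = 1/u = 0.878180
p_u = 0.130823, p_m = 0.666667, p_d = 0.202510
Discount per step: exp(-r*dt) = 0.997254
Stock lattice S(k, j) with j the centered position index:
  k=0: S(0,+0) = 24.9800
  k=1: S(1,-1) = 21.9369; S(1,+0) = 24.9800; S(1,+1) = 28.4452
  k=2: S(2,-2) = 19.2646; S(2,-1) = 21.9369; S(2,+0) = 24.9800; S(2,+1) = 28.4452; S(2,+2) = 32.3911
Terminal payoffs V(N, j) = max(K - S_T, 0):
  V(2,-2) = 7.845426; V(2,-1) = 5.173066; V(2,+0) = 2.130000; V(2,+1) = 0.000000; V(2,+2) = 0.000000
Backward induction: V(k, j) = exp(-r*dt) * [p_u * V(k+1, j+1) + p_m * V(k+1, j) + p_d * V(k+1, j-1)]
  V(1,-1) = exp(-r*dt) * [p_u*2.130000 + p_m*5.173066 + p_d*7.845426] = 5.301545
  V(1,+0) = exp(-r*dt) * [p_u*0.000000 + p_m*2.130000 + p_d*5.173066] = 2.460824
  V(1,+1) = exp(-r*dt) * [p_u*0.000000 + p_m*0.000000 + p_d*2.130000] = 0.430163
  V(0,+0) = exp(-r*dt) * [p_u*0.430163 + p_m*2.460824 + p_d*5.301545] = 2.762834

Answer: Price = V(0,0) = 2.7628


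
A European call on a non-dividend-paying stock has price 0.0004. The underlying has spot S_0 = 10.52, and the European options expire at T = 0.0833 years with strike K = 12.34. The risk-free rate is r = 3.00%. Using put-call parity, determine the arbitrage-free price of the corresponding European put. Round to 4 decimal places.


Answer: Put price = 1.7896

Derivation:
Put-call parity: C - P = S_0 * exp(-qT) - K * exp(-rT).
S_0 * exp(-qT) = 10.5200 * 1.00000000 = 10.52000000
K * exp(-rT) = 12.3400 * 0.99750412 = 12.30920084
P = C - S*exp(-qT) + K*exp(-rT)
P = 0.0004 - 10.52000000 + 12.30920084 = 1.7896


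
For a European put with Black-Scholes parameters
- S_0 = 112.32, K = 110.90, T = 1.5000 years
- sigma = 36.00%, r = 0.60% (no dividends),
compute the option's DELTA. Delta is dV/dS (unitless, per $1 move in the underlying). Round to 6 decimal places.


Answer: Delta = -0.393687

Derivation:
d1 = 0.2697229455; d2 = -0.1711852082
phi(d1) = 0.3846914222; exp(-qT) = 1.0000000000; exp(-rT) = 0.9910403788
N(-d1) = 0.3936867033
Delta = -exp(-qT) * N(-d1) = -1.0000000000 * 0.3936867033 = -0.393687


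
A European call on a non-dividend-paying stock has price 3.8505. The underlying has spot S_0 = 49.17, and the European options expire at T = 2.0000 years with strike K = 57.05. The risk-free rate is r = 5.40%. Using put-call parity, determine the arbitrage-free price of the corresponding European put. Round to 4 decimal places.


Answer: Put price = 5.8902

Derivation:
Put-call parity: C - P = S_0 * exp(-qT) - K * exp(-rT).
S_0 * exp(-qT) = 49.1700 * 1.00000000 = 49.17000000
K * exp(-rT) = 57.0500 * 0.89762760 = 51.20965438
P = C - S*exp(-qT) + K*exp(-rT)
P = 3.8505 - 49.17000000 + 51.20965438 = 5.8902


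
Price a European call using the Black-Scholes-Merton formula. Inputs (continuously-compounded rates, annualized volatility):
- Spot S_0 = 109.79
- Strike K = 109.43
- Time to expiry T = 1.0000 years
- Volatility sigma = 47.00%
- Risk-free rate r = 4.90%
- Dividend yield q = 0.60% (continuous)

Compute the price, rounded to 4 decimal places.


d1 = (ln(S/K) + (r - q + 0.5*sigma^2) * T) / (sigma * sqrt(T)) = 0.33347739
d2 = d1 - sigma * sqrt(T) = -0.13652261
exp(-rT) = 0.95218113; exp(-qT) = 0.99401796
C = S_0 * exp(-qT) * N(d1) - K * exp(-rT) * N(d2)
N(d1) = 0.63061302; N(d2) = 0.44570408
C = 109.7900 * 0.99401796 * 0.63061302 - 109.4300 * 0.95218113 * 0.44570408 = 22.3797

Answer: Price = 22.3797


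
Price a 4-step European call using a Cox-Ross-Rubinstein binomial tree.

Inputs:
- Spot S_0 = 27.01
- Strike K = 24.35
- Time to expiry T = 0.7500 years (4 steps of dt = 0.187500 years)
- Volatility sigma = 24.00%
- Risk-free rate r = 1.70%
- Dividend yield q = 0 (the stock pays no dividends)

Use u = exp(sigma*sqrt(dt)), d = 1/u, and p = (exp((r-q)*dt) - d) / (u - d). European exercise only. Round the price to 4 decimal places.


Answer: Price = V(0,0) = 4.0264

Derivation:
dt = T/N = 0.187500
u = exp(sigma*sqrt(dt)) = 1.109515; d = 1/u = 0.901295
p = (exp((r-q)*dt) - d) / (u - d) = 0.489375
Discount per step: exp(-r*dt) = 0.996818
Stock lattice S(k, i) with i counting down-moves:
  k=0: S(0,0) = 27.0100
  k=1: S(1,0) = 29.9680; S(1,1) = 24.3440
  k=2: S(2,0) = 33.2500; S(2,1) = 27.0100; S(2,2) = 21.9411
  k=3: S(3,0) = 36.8913; S(3,1) = 29.9680; S(3,2) = 24.3440; S(3,3) = 19.7754
  k=4: S(4,0) = 40.9315; S(4,1) = 33.2500; S(4,2) = 27.0100; S(4,3) = 21.9411; S(4,4) = 17.8234
Terminal payoffs V(N, i) = max(S_T - K, 0):
  V(4,0) = 16.581476; V(4,1) = 8.899950; V(4,2) = 2.660000; V(4,3) = 0.000000; V(4,4) = 0.000000
Backward induction: V(k, i) = exp(-r*dt) * [p * V(k+1, i) + (1-p) * V(k+1, i+1)].
  V(3,0) = exp(-r*dt) * [p*16.581476 + (1-p)*8.899950] = 12.618813
  V(3,1) = exp(-r*dt) * [p*8.899950 + (1-p)*2.660000] = 5.695494
  V(3,2) = exp(-r*dt) * [p*2.660000 + (1-p)*0.000000] = 1.297596
  V(3,3) = exp(-r*dt) * [p*0.000000 + (1-p)*0.000000] = 0.000000
  V(2,0) = exp(-r*dt) * [p*12.618813 + (1-p)*5.695494] = 9.054688
  V(2,1) = exp(-r*dt) * [p*5.695494 + (1-p)*1.297596] = 3.438840
  V(2,2) = exp(-r*dt) * [p*1.297596 + (1-p)*0.000000] = 0.632990
  V(1,0) = exp(-r*dt) * [p*9.054688 + (1-p)*3.438840] = 6.167407
  V(1,1) = exp(-r*dt) * [p*3.438840 + (1-p)*0.632990] = 1.999720
  V(0,0) = exp(-r*dt) * [p*6.167407 + (1-p)*1.999720] = 4.026428


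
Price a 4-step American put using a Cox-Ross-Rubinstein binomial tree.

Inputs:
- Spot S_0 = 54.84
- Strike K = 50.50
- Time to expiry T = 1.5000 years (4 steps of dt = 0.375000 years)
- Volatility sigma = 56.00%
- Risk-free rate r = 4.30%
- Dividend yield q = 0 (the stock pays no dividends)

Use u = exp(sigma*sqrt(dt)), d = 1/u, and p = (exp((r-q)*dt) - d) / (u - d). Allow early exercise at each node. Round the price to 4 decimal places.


Answer: Price = V(0,0) = 10.3204

Derivation:
dt = T/N = 0.375000
u = exp(sigma*sqrt(dt)) = 1.409068; d = 1/u = 0.709689
p = (exp((r-q)*dt) - d) / (u - d) = 0.438341
Discount per step: exp(-r*dt) = 0.984004
Stock lattice S(k, i) with i counting down-moves:
  k=0: S(0,0) = 54.8400
  k=1: S(1,0) = 77.2733; S(1,1) = 38.9193
  k=2: S(2,0) = 108.8833; S(2,1) = 54.8400; S(2,2) = 27.6206
  k=3: S(3,0) = 153.4240; S(3,1) = 77.2733; S(3,2) = 38.9193; S(3,3) = 19.6021
  k=4: S(4,0) = 216.1849; S(4,1) = 108.8833; S(4,2) = 54.8400; S(4,3) = 27.6206; S(4,4) = 13.9114
Terminal payoffs V(N, i) = max(K - S_T, 0):
  V(4,0) = 0.000000; V(4,1) = 0.000000; V(4,2) = 0.000000; V(4,3) = 22.879376; V(4,4) = 36.588642
Backward induction: V(k, i) = exp(-r*dt) * [p * V(k+1, i) + (1-p) * V(k+1, i+1)]; then take max(V_cont, immediate exercise) for American.
  V(3,0) = exp(-r*dt) * [p*0.000000 + (1-p)*0.000000] = 0.000000; exercise = 0.000000; V(3,0) = max -> 0.000000
  V(3,1) = exp(-r*dt) * [p*0.000000 + (1-p)*0.000000] = 0.000000; exercise = 0.000000; V(3,1) = max -> 0.000000
  V(3,2) = exp(-r*dt) * [p*0.000000 + (1-p)*22.879376] = 12.644849; exercise = 11.580660; V(3,2) = max -> 12.644849
  V(3,3) = exp(-r*dt) * [p*22.879376 + (1-p)*36.588642] = 30.090168; exercise = 30.897950; V(3,3) = max -> 30.897950
  V(2,0) = exp(-r*dt) * [p*0.000000 + (1-p)*0.000000] = 0.000000; exercise = 0.000000; V(2,0) = max -> 0.000000
  V(2,1) = exp(-r*dt) * [p*0.000000 + (1-p)*12.644849] = 6.988486; exercise = 0.000000; V(2,1) = max -> 6.988486
  V(2,2) = exp(-r*dt) * [p*12.644849 + (1-p)*30.897950] = 22.530610; exercise = 22.879376; V(2,2) = max -> 22.879376
  V(1,0) = exp(-r*dt) * [p*0.000000 + (1-p)*6.988486] = 3.862359; exercise = 0.000000; V(1,0) = max -> 3.862359
  V(1,1) = exp(-r*dt) * [p*6.988486 + (1-p)*22.879376] = 15.659191; exercise = 11.580660; V(1,1) = max -> 15.659191
  V(0,0) = exp(-r*dt) * [p*3.862359 + (1-p)*15.659191] = 10.320387; exercise = 0.000000; V(0,0) = max -> 10.320387


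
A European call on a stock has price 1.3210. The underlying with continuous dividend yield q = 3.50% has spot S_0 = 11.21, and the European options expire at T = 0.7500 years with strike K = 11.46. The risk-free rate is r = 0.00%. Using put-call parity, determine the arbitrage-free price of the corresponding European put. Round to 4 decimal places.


Answer: Put price = 1.8614

Derivation:
Put-call parity: C - P = S_0 * exp(-qT) - K * exp(-rT).
S_0 * exp(-qT) = 11.2100 * 0.97409154 = 10.91956612
K * exp(-rT) = 11.4600 * 1.00000000 = 11.46000000
P = C - S*exp(-qT) + K*exp(-rT)
P = 1.3210 - 10.91956612 + 11.46000000 = 1.8614


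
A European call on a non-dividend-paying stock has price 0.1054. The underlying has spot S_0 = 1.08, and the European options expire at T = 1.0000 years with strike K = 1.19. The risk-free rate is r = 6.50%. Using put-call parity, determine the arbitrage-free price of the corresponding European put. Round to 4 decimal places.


Answer: Put price = 0.1405

Derivation:
Put-call parity: C - P = S_0 * exp(-qT) - K * exp(-rT).
S_0 * exp(-qT) = 1.0800 * 1.00000000 = 1.08000000
K * exp(-rT) = 1.1900 * 0.93706746 = 1.11511028
P = C - S*exp(-qT) + K*exp(-rT)
P = 0.1054 - 1.08000000 + 1.11511028 = 0.1405


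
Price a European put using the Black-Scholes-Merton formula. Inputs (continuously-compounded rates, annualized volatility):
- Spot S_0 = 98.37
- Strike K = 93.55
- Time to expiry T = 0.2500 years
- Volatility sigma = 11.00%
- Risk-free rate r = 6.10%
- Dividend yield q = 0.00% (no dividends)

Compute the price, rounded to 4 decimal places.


d1 = (ln(S/K) + (r - q + 0.5*sigma^2) * T) / (sigma * sqrt(T)) = 1.21822412
d2 = d1 - sigma * sqrt(T) = 1.16322412
exp(-rT) = 0.98486569; exp(-qT) = 1.00000000
P = K * exp(-rT) * N(-d2) - S_0 * exp(-qT) * N(-d1)
N(-d1) = 0.11156941; N(-d2) = 0.12236929
P = 93.5500 * 0.98486569 * 0.12236929 - 98.3700 * 1.00000000 * 0.11156941 = 0.2993

Answer: Price = 0.2993


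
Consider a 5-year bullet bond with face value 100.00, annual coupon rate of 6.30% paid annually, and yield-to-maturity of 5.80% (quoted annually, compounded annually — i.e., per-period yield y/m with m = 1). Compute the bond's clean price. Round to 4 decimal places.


Answer: Price = 102.1177

Derivation:
Coupon per period c = face * coupon_rate / m = 6.300000
Periods per year m = 1; per-period yield y/m = 0.058000
Number of cashflows N = 5
Cashflows (t years, CF_t, discount factor 1/(1+y/m)^(m*t), PV):
  t = 1.0000: CF_t = 6.300000, DF = 0.945180, PV = 5.954631
  t = 2.0000: CF_t = 6.300000, DF = 0.893364, PV = 5.628196
  t = 3.0000: CF_t = 6.300000, DF = 0.844390, PV = 5.319656
  t = 4.0000: CF_t = 6.300000, DF = 0.798100, PV = 5.028030
  t = 5.0000: CF_t = 106.300000, DF = 0.754348, PV = 80.187177
Price P = sum_t PV_t = 102.117691


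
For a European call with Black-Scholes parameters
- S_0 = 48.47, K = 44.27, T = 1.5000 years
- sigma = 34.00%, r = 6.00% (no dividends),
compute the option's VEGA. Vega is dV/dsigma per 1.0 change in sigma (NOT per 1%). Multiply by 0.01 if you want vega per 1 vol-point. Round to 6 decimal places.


Answer: Vega = 19.272059

Derivation:
d1 = 0.6420011829; d2 = 0.2255879267
phi(d1) = 0.3246455547; exp(-qT) = 1.0000000000; exp(-rT) = 0.9139311853
Vega = S * exp(-qT) * phi(d1) * sqrt(T) = 48.4700 * 1.0000000000 * 0.3246455547 * 1.2247448714 = 19.272059


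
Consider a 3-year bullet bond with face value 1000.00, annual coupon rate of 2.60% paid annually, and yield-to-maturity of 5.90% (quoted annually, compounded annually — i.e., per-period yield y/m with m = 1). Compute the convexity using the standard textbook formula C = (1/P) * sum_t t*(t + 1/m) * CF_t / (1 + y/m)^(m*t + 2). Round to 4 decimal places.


Coupon per period c = face * coupon_rate / m = 26.000000
Periods per year m = 1; per-period yield y/m = 0.059000
Number of cashflows N = 3
Cashflows (t years, CF_t, discount factor 1/(1+y/m)^(m*t), PV):
  t = 1.0000: CF_t = 26.000000, DF = 0.944287, PV = 24.551464
  t = 2.0000: CF_t = 26.000000, DF = 0.891678, PV = 23.183630
  t = 3.0000: CF_t = 1026.000000, DF = 0.842000, PV = 863.892056
Price P = sum_t PV_t = 911.627149
Convexity numerator sum_t t*(t + 1/m) * CF_t / (1+y/m)^(m*t + 2):
  t = 1.0000: term = 43.784003
  t = 2.0000: term = 124.034002
  t = 3.0000: term = 9243.763089
Convexity = (1/P) * sum = 9411.581094 / 911.627149 = 10.323937

Answer: Convexity = 10.3239
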